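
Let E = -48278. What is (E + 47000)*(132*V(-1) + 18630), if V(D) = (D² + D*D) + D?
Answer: -23977836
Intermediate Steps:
V(D) = D + 2*D² (V(D) = (D² + D²) + D = 2*D² + D = D + 2*D²)
(E + 47000)*(132*V(-1) + 18630) = (-48278 + 47000)*(132*(-(1 + 2*(-1))) + 18630) = -1278*(132*(-(1 - 2)) + 18630) = -1278*(132*(-1*(-1)) + 18630) = -1278*(132*1 + 18630) = -1278*(132 + 18630) = -1278*18762 = -23977836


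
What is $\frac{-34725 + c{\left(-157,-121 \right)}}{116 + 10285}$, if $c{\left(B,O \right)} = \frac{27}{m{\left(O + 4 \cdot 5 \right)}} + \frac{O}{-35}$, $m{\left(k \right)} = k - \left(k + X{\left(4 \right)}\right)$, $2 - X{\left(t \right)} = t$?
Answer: $- \frac{2429563}{728070} \approx -3.337$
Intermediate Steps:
$X{\left(t \right)} = 2 - t$
$m{\left(k \right)} = 2$ ($m{\left(k \right)} = k - \left(k + \left(2 - 4\right)\right) = k - \left(k - 2\right) = k - \left(-2 + k\right) = 2$)
$c{\left(B,O \right)} = \frac{27}{2} - \frac{O}{35}$ ($c{\left(B,O \right)} = \frac{27}{2} + \frac{O}{-35} = 27 \cdot \frac{1}{2} + O \left(- \frac{1}{35}\right) = \frac{27}{2} - \frac{O}{35}$)
$\frac{-34725 + c{\left(-157,-121 \right)}}{116 + 10285} = \frac{-34725 + \left(\frac{27}{2} - - \frac{121}{35}\right)}{116 + 10285} = \frac{-34725 + \left(\frac{27}{2} + \frac{121}{35}\right)}{10401} = \left(-34725 + \frac{1187}{70}\right) \frac{1}{10401} = \left(- \frac{2429563}{70}\right) \frac{1}{10401} = - \frac{2429563}{728070}$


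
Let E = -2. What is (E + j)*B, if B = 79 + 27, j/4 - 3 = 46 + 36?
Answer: 35828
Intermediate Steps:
j = 340 (j = 12 + 4*(46 + 36) = 12 + 4*82 = 12 + 328 = 340)
B = 106
(E + j)*B = (-2 + 340)*106 = 338*106 = 35828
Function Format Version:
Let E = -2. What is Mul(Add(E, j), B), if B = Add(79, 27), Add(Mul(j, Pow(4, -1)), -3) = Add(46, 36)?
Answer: 35828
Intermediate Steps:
j = 340 (j = Add(12, Mul(4, Add(46, 36))) = Add(12, Mul(4, 82)) = Add(12, 328) = 340)
B = 106
Mul(Add(E, j), B) = Mul(Add(-2, 340), 106) = Mul(338, 106) = 35828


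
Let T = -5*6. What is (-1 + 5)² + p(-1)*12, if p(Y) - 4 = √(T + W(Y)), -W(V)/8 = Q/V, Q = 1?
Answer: 64 + 12*I*√22 ≈ 64.0 + 56.285*I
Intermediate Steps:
T = -30
W(V) = -8/V
p(Y) = 4 + √(-30 - 8/Y)
(-1 + 5)² + p(-1)*12 = (-1 + 5)² + (4 + √(-30 - 8/(-1)))*12 = 4² + (4 + √(-30 - 8*(-1)))*12 = 16 + (4 + √(-30 + 8))*12 = 16 + (4 + √(-22))*12 = 16 + (4 + I*√22)*12 = 16 + (48 + 12*I*√22) = 64 + 12*I*√22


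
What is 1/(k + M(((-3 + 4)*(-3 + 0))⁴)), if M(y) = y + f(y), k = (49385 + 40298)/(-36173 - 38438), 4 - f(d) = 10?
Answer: 74611/5506142 ≈ 0.013551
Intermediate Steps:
f(d) = -6 (f(d) = 4 - 1*10 = 4 - 10 = -6)
k = -89683/74611 (k = 89683/(-74611) = 89683*(-1/74611) = -89683/74611 ≈ -1.2020)
M(y) = -6 + y (M(y) = y - 6 = -6 + y)
1/(k + M(((-3 + 4)*(-3 + 0))⁴)) = 1/(-89683/74611 + (-6 + ((-3 + 4)*(-3 + 0))⁴)) = 1/(-89683/74611 + (-6 + (1*(-3))⁴)) = 1/(-89683/74611 + (-6 + (-3)⁴)) = 1/(-89683/74611 + (-6 + 81)) = 1/(-89683/74611 + 75) = 1/(5506142/74611) = 74611/5506142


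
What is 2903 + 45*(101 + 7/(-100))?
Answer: 148897/20 ≈ 7444.9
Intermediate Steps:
2903 + 45*(101 + 7/(-100)) = 2903 + 45*(101 + 7*(-1/100)) = 2903 + 45*(101 - 7/100) = 2903 + 45*(10093/100) = 2903 + 90837/20 = 148897/20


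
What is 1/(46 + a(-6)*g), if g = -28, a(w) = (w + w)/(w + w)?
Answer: 1/18 ≈ 0.055556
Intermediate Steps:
a(w) = 1 (a(w) = (2*w)/((2*w)) = (2*w)*(1/(2*w)) = 1)
1/(46 + a(-6)*g) = 1/(46 + 1*(-28)) = 1/(46 - 28) = 1/18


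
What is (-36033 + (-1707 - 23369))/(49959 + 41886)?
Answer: -61109/91845 ≈ -0.66535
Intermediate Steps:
(-36033 + (-1707 - 23369))/(49959 + 41886) = (-36033 - 25076)/91845 = -61109*1/91845 = -61109/91845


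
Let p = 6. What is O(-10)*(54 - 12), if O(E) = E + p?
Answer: -168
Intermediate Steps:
O(E) = 6 + E (O(E) = E + 6 = 6 + E)
O(-10)*(54 - 12) = (6 - 10)*(54 - 12) = -4*42 = -168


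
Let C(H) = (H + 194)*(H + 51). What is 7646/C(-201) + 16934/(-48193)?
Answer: 175351489/25301325 ≈ 6.9305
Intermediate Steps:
C(H) = (51 + H)*(194 + H) (C(H) = (194 + H)*(51 + H) = (51 + H)*(194 + H))
7646/C(-201) + 16934/(-48193) = 7646/(9894 + (-201)**2 + 245*(-201)) + 16934/(-48193) = 7646/(9894 + 40401 - 49245) + 16934*(-1/48193) = 7646/1050 - 16934/48193 = 7646*(1/1050) - 16934/48193 = 3823/525 - 16934/48193 = 175351489/25301325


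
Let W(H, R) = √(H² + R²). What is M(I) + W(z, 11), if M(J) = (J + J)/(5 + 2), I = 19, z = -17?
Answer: 38/7 + √410 ≈ 25.677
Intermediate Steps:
M(J) = 2*J/7 (M(J) = (2*J)/7 = (2*J)*(⅐) = 2*J/7)
M(I) + W(z, 11) = (2/7)*19 + √((-17)² + 11²) = 38/7 + √(289 + 121) = 38/7 + √410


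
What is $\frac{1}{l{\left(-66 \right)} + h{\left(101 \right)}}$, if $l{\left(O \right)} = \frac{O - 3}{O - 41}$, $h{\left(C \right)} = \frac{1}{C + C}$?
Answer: $\frac{21614}{14045} \approx 1.5389$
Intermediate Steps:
$h{\left(C \right)} = \frac{1}{2 C}$
$l{\left(O \right)} = \frac{-3 + O}{-41 + O}$
$\frac{1}{l{\left(-66 \right)} + h{\left(101 \right)}} = \frac{1}{\frac{-3 - 66}{-41 - 66} + \frac{1}{2 \cdot 101}} = \frac{1}{\frac{1}{-107} \left(-69\right) + \frac{1}{2} \cdot \frac{1}{101}} = \frac{1}{\left(- \frac{1}{107}\right) \left(-69\right) + \frac{1}{202}} = \frac{1}{\frac{69}{107} + \frac{1}{202}} = \frac{1}{\frac{14045}{21614}} = \frac{21614}{14045}$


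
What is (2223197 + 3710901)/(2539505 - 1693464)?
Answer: 5934098/846041 ≈ 7.0140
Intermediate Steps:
(2223197 + 3710901)/(2539505 - 1693464) = 5934098/846041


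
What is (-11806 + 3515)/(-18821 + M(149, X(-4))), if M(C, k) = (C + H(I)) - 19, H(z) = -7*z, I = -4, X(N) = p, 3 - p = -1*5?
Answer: 8291/18663 ≈ 0.44425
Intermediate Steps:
p = 8 (p = 3 - (-1)*5 = 3 - 1*(-5) = 3 + 5 = 8)
X(N) = 8
M(C, k) = 9 + C (M(C, k) = (C - 7*(-4)) - 19 = (C + 28) - 19 = (28 + C) - 19 = 9 + C)
(-11806 + 3515)/(-18821 + M(149, X(-4))) = (-11806 + 3515)/(-18821 + (9 + 149)) = -8291/(-18821 + 158) = -8291/(-18663) = -8291*(-1/18663) = 8291/18663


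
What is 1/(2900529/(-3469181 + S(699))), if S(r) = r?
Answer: -3468482/2900529 ≈ -1.1958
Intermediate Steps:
1/(2900529/(-3469181 + S(699))) = 1/(2900529/(-3469181 + 699)) = 1/(2900529/(-3468482)) = 1/(2900529*(-1/3468482)) = 1/(-2900529/3468482) = -3468482/2900529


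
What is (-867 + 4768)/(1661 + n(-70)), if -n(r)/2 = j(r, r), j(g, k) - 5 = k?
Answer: 3901/1791 ≈ 2.1781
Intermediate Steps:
j(g, k) = 5 + k
n(r) = -10 - 2*r (n(r) = -2*(5 + r) = -10 - 2*r)
(-867 + 4768)/(1661 + n(-70)) = (-867 + 4768)/(1661 + (-10 - 2*(-70))) = 3901/(1661 + (-10 + 140)) = 3901/(1661 + 130) = 3901/1791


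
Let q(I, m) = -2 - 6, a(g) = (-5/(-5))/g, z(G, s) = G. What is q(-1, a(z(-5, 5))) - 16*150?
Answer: -2408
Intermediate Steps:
a(g) = 1/g (a(g) = (-5*(-1/5))/g = 1/g)
q(I, m) = -8
q(-1, a(z(-5, 5))) - 16*150 = -8 - 16*150 = -8 - 2400 = -2408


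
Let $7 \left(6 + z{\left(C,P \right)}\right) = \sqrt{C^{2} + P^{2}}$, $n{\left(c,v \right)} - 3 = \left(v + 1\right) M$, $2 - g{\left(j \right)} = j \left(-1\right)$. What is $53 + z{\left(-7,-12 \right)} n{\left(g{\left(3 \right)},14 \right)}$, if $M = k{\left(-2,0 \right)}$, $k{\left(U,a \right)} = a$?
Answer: $35 + \frac{3 \sqrt{193}}{7} \approx 40.954$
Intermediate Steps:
$g{\left(j \right)} = 2 + j$ ($g{\left(j \right)} = 2 - j \left(-1\right) = 2 - - j = 2 + j$)
$M = 0$
$n{\left(c,v \right)} = 3$ ($n{\left(c,v \right)} = 3 + \left(v + 1\right) 0 = 3 + \left(1 + v\right) 0 = 3 + 0 = 3$)
$z{\left(C,P \right)} = -6 + \frac{\sqrt{C^{2} + P^{2}}}{7}$
$53 + z{\left(-7,-12 \right)} n{\left(g{\left(3 \right)},14 \right)} = 53 + \left(-6 + \frac{\sqrt{\left(-7\right)^{2} + \left(-12\right)^{2}}}{7}\right) 3 = 53 + \left(-6 + \frac{\sqrt{49 + 144}}{7}\right) 3 = 53 + \left(-6 + \frac{\sqrt{193}}{7}\right) 3 = 53 - \left(18 - \frac{3 \sqrt{193}}{7}\right) = 35 + \frac{3 \sqrt{193}}{7}$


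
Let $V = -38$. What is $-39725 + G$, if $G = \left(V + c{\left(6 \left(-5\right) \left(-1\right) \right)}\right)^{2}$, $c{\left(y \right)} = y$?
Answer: $-39661$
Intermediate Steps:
$G = 64$ ($G = \left(-38 + 6 \left(-5\right) \left(-1\right)\right)^{2} = \left(-38 - -30\right)^{2} = \left(-38 + 30\right)^{2} = \left(-8\right)^{2} = 64$)
$-39725 + G = -39725 + 64 = -39661$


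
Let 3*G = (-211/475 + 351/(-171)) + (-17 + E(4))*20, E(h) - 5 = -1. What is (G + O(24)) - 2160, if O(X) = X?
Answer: -1056162/475 ≈ -2223.5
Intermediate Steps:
E(h) = 4 (E(h) = 5 - 1 = 4)
G = -41562/475 (G = ((-211/475 + 351/(-171)) + (-17 + 4)*20)/3 = ((-211*1/475 + 351*(-1/171)) - 13*20)/3 = ((-211/475 - 39/19) - 260)/3 = (-1186/475 - 260)/3 = (⅓)*(-124686/475) = -41562/475 ≈ -87.499)
(G + O(24)) - 2160 = (-41562/475 + 24) - 2160 = -30162/475 - 2160 = -1056162/475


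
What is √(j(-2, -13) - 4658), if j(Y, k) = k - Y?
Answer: I*√4669 ≈ 68.33*I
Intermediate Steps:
√(j(-2, -13) - 4658) = √((-13 - 1*(-2)) - 4658) = √((-13 + 2) - 4658) = √(-11 - 4658) = √(-4669) = I*√4669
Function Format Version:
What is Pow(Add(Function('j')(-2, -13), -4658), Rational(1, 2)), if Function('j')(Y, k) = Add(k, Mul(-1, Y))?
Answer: Mul(I, Pow(4669, Rational(1, 2))) ≈ Mul(68.330, I)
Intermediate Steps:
Pow(Add(Function('j')(-2, -13), -4658), Rational(1, 2)) = Pow(Add(Add(-13, Mul(-1, -2)), -4658), Rational(1, 2)) = Pow(Add(Add(-13, 2), -4658), Rational(1, 2)) = Pow(Add(-11, -4658), Rational(1, 2)) = Pow(-4669, Rational(1, 2)) = Mul(I, Pow(4669, Rational(1, 2)))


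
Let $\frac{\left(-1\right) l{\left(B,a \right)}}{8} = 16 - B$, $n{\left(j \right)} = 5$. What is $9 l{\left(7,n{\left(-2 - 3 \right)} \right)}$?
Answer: $-648$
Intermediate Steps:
$l{\left(B,a \right)} = -128 + 8 B$ ($l{\left(B,a \right)} = - 8 \left(16 - B\right) = -128 + 8 B$)
$9 l{\left(7,n{\left(-2 - 3 \right)} \right)} = 9 \left(-128 + 8 \cdot 7\right) = 9 \left(-128 + 56\right) = 9 \left(-72\right) = -648$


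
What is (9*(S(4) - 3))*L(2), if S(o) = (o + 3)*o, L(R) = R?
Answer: 450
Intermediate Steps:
S(o) = o*(3 + o) (S(o) = (3 + o)*o = o*(3 + o))
(9*(S(4) - 3))*L(2) = (9*(4*(3 + 4) - 3))*2 = (9*(4*7 - 3))*2 = (9*(28 - 3))*2 = (9*25)*2 = 225*2 = 450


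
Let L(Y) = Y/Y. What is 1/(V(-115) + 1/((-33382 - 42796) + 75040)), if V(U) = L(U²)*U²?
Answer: 1138/15050049 ≈ 7.5614e-5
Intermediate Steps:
L(Y) = 1
V(U) = U² (V(U) = 1*U² = U²)
1/(V(-115) + 1/((-33382 - 42796) + 75040)) = 1/((-115)² + 1/((-33382 - 42796) + 75040)) = 1/(13225 + 1/(-76178 + 75040)) = 1/(13225 + 1/(-1138)) = 1/(13225 - 1/1138) = 1/(15050049/1138) = 1138/15050049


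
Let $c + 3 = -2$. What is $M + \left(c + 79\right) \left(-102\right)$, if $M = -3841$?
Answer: $-11389$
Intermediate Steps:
$c = -5$ ($c = -3 - 2 = -5$)
$M + \left(c + 79\right) \left(-102\right) = -3841 + \left(-5 + 79\right) \left(-102\right) = -3841 + 74 \left(-102\right) = -3841 - 7548 = -11389$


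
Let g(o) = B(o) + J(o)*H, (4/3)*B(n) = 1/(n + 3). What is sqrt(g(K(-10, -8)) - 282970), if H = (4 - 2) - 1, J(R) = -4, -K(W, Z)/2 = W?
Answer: 13*I*sqrt(3543035)/46 ≈ 531.95*I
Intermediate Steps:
K(W, Z) = -2*W
B(n) = 3/(4*(3 + n)) (B(n) = 3/(4*(n + 3)) = 3/(4*(3 + n)))
H = 1 (H = 2 - 1 = 1)
g(o) = -4 + 3/(4*(3 + o)) (g(o) = 3/(4*(3 + o)) - 4*1 = 3/(4*(3 + o)) - 4 = -4 + 3/(4*(3 + o)))
sqrt(g(K(-10, -8)) - 282970) = sqrt((-45 - (-32)*(-10))/(4*(3 - 2*(-10))) - 282970) = sqrt((-45 - 16*20)/(4*(3 + 20)) - 282970) = sqrt((1/4)*(-45 - 320)/23 - 282970) = sqrt((1/4)*(1/23)*(-365) - 282970) = sqrt(-365/92 - 282970) = sqrt(-26033605/92) = 13*I*sqrt(3543035)/46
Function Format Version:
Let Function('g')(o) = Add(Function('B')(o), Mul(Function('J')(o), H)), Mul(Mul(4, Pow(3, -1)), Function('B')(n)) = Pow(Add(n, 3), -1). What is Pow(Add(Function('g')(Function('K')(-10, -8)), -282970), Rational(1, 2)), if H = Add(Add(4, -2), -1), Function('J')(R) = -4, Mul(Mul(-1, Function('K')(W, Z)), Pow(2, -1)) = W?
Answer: Mul(Rational(13, 46), I, Pow(3543035, Rational(1, 2))) ≈ Mul(531.95, I)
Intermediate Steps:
Function('K')(W, Z) = Mul(-2, W)
Function('B')(n) = Mul(Rational(3, 4), Pow(Add(3, n), -1)) (Function('B')(n) = Mul(Rational(3, 4), Pow(Add(n, 3), -1)) = Mul(Rational(3, 4), Pow(Add(3, n), -1)))
H = 1 (H = Add(2, -1) = 1)
Function('g')(o) = Add(-4, Mul(Rational(3, 4), Pow(Add(3, o), -1))) (Function('g')(o) = Add(Mul(Rational(3, 4), Pow(Add(3, o), -1)), Mul(-4, 1)) = Add(Mul(Rational(3, 4), Pow(Add(3, o), -1)), -4) = Add(-4, Mul(Rational(3, 4), Pow(Add(3, o), -1))))
Pow(Add(Function('g')(Function('K')(-10, -8)), -282970), Rational(1, 2)) = Pow(Add(Mul(Rational(1, 4), Pow(Add(3, Mul(-2, -10)), -1), Add(-45, Mul(-16, Mul(-2, -10)))), -282970), Rational(1, 2)) = Pow(Add(Mul(Rational(1, 4), Pow(Add(3, 20), -1), Add(-45, Mul(-16, 20))), -282970), Rational(1, 2)) = Pow(Add(Mul(Rational(1, 4), Pow(23, -1), Add(-45, -320)), -282970), Rational(1, 2)) = Pow(Add(Mul(Rational(1, 4), Rational(1, 23), -365), -282970), Rational(1, 2)) = Pow(Add(Rational(-365, 92), -282970), Rational(1, 2)) = Pow(Rational(-26033605, 92), Rational(1, 2)) = Mul(Rational(13, 46), I, Pow(3543035, Rational(1, 2)))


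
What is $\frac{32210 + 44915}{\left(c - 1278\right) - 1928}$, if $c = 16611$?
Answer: $\frac{15425}{2681} \approx 5.7534$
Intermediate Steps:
$\frac{32210 + 44915}{\left(c - 1278\right) - 1928} = \frac{32210 + 44915}{\left(16611 - 1278\right) - 1928} = \frac{77125}{15333 - 1928} = \frac{77125}{13405} = 77125 \cdot \frac{1}{13405} = \frac{15425}{2681}$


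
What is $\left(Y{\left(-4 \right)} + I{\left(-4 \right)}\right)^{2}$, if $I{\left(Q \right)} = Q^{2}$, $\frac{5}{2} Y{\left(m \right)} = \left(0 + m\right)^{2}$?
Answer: $\frac{12544}{25} \approx 501.76$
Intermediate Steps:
$Y{\left(m \right)} = \frac{2 m^{2}}{5}$ ($Y{\left(m \right)} = \frac{2 \left(0 + m\right)^{2}}{5} = \frac{2 m^{2}}{5}$)
$\left(Y{\left(-4 \right)} + I{\left(-4 \right)}\right)^{2} = \left(\frac{2 \left(-4\right)^{2}}{5} + \left(-4\right)^{2}\right)^{2} = \left(\frac{2}{5} \cdot 16 + 16\right)^{2} = \left(\frac{32}{5} + 16\right)^{2} = \left(\frac{112}{5}\right)^{2} = \frac{12544}{25}$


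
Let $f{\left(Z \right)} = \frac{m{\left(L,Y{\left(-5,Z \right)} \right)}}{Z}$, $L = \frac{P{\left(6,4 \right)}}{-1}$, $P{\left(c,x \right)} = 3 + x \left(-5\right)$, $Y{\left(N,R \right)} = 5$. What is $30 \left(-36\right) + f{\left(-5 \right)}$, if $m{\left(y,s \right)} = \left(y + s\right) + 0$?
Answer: $- \frac{5422}{5} \approx -1084.4$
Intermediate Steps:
$P{\left(c,x \right)} = 3 - 5 x$
$L = 17$ ($L = \frac{3 - 20}{-1} = \left(3 - 20\right) \left(-1\right) = \left(-17\right) \left(-1\right) = 17$)
$m{\left(y,s \right)} = s + y$ ($m{\left(y,s \right)} = \left(s + y\right) + 0 = s + y$)
$f{\left(Z \right)} = \frac{22}{Z}$ ($f{\left(Z \right)} = \frac{5 + 17}{Z} = \frac{22}{Z}$)
$30 \left(-36\right) + f{\left(-5 \right)} = 30 \left(-36\right) + \frac{22}{-5} = -1080 + 22 \left(- \frac{1}{5}\right) = -1080 - \frac{22}{5} = - \frac{5422}{5}$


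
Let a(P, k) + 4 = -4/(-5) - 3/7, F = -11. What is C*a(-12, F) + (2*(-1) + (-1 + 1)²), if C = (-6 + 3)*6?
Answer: 2216/35 ≈ 63.314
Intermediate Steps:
a(P, k) = -127/35 (a(P, k) = -4 + (-4/(-5) - 3/7) = -4 + (-4*(-⅕) - 3*⅐) = -4 + (⅘ - 3/7) = -4 + 13/35 = -127/35)
C = -18 (C = -3*6 = -18)
C*a(-12, F) + (2*(-1) + (-1 + 1)²) = -18*(-127/35) + (2*(-1) + (-1 + 1)²) = 2286/35 + (-2 + 0²) = 2286/35 + (-2 + 0) = 2286/35 - 2 = 2216/35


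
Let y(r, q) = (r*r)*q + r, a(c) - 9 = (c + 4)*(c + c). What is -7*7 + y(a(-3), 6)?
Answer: 8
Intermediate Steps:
a(c) = 9 + 2*c*(4 + c) (a(c) = 9 + (c + 4)*(c + c) = 9 + (4 + c)*(2*c) = 9 + 2*c*(4 + c))
y(r, q) = r + q*r**2 (y(r, q) = r**2*q + r = q*r**2 + r = r + q*r**2)
-7*7 + y(a(-3), 6) = -7*7 + (9 + 2*(-3)**2 + 8*(-3))*(1 + 6*(9 + 2*(-3)**2 + 8*(-3))) = -49 + (9 + 2*9 - 24)*(1 + 6*(9 + 2*9 - 24)) = -49 + (9 + 18 - 24)*(1 + 6*(9 + 18 - 24)) = -49 + 3*(1 + 6*3) = -49 + 3*(1 + 18) = -49 + 3*19 = -49 + 57 = 8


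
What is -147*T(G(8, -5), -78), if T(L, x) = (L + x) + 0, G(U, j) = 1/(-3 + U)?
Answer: 57183/5 ≈ 11437.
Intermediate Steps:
T(L, x) = L + x
-147*T(G(8, -5), -78) = -147*(1/(-3 + 8) - 78) = -147*(1/5 - 78) = -147*(⅕ - 78) = -147*(-389/5) = 57183/5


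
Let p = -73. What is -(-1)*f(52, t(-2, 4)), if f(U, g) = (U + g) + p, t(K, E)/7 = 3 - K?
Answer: 14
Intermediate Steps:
t(K, E) = 21 - 7*K (t(K, E) = 7*(3 - K) = 21 - 7*K)
f(U, g) = -73 + U + g (f(U, g) = (U + g) - 73 = -73 + U + g)
-(-1)*f(52, t(-2, 4)) = -(-1)*(-73 + 52 + (21 - 7*(-2))) = -(-1)*(-73 + 52 + (21 + 14)) = -(-1)*(-73 + 52 + 35) = -(-1)*14 = -1*(-14) = 14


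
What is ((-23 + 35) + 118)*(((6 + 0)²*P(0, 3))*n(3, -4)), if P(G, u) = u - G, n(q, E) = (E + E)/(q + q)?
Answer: -18720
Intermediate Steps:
n(q, E) = E/q (n(q, E) = (2*E)/((2*q)) = (2*E)*(1/(2*q)) = E/q)
((-23 + 35) + 118)*(((6 + 0)²*P(0, 3))*n(3, -4)) = ((-23 + 35) + 118)*(((6 + 0)²*(3 - 1*0))*(-4/3)) = (12 + 118)*((6²*(3 + 0))*(-4*⅓)) = 130*((36*3)*(-4/3)) = 130*(108*(-4/3)) = 130*(-144) = -18720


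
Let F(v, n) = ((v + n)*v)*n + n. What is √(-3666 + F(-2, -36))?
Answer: I*√6438 ≈ 80.237*I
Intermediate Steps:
F(v, n) = n + n*v*(n + v) (F(v, n) = ((n + v)*v)*n + n = (v*(n + v))*n + n = n*v*(n + v) + n = n + n*v*(n + v))
√(-3666 + F(-2, -36)) = √(-3666 - 36*(1 + (-2)² - 36*(-2))) = √(-3666 - 36*(1 + 4 + 72)) = √(-3666 - 36*77) = √(-3666 - 2772) = √(-6438) = I*√6438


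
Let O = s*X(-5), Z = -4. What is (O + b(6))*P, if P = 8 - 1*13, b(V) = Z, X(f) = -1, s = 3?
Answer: 35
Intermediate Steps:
O = -3 (O = 3*(-1) = -3)
b(V) = -4
P = -5 (P = 8 - 13 = -5)
(O + b(6))*P = (-3 - 4)*(-5) = -7*(-5) = 35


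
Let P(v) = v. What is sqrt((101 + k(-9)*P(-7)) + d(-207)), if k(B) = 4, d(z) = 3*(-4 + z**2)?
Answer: 4*sqrt(8038) ≈ 358.62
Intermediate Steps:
d(z) = -12 + 3*z**2
sqrt((101 + k(-9)*P(-7)) + d(-207)) = sqrt((101 + 4*(-7)) + (-12 + 3*(-207)**2)) = sqrt((101 - 28) + (-12 + 3*42849)) = sqrt(73 + (-12 + 128547)) = sqrt(73 + 128535) = sqrt(128608) = 4*sqrt(8038)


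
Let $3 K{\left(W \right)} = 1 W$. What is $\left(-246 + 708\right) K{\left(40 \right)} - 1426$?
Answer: $4734$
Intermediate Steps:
$K{\left(W \right)} = \frac{W}{3}$ ($K{\left(W \right)} = \frac{1 W}{3} = \frac{W}{3}$)
$\left(-246 + 708\right) K{\left(40 \right)} - 1426 = \left(-246 + 708\right) \frac{1}{3} \cdot 40 - 1426 = 462 \cdot \frac{40}{3} - 1426 = 6160 - 1426 = 4734$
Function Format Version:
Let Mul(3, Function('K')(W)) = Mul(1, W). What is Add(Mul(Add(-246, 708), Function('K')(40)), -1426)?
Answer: 4734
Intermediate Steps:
Function('K')(W) = Mul(Rational(1, 3), W) (Function('K')(W) = Mul(Rational(1, 3), Mul(1, W)) = Mul(Rational(1, 3), W))
Add(Mul(Add(-246, 708), Function('K')(40)), -1426) = Add(Mul(Add(-246, 708), Mul(Rational(1, 3), 40)), -1426) = Add(Mul(462, Rational(40, 3)), -1426) = Add(6160, -1426) = 4734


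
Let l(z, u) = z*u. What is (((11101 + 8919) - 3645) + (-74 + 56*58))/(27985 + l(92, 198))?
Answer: 19549/46201 ≈ 0.42313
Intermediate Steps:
l(z, u) = u*z
(((11101 + 8919) - 3645) + (-74 + 56*58))/(27985 + l(92, 198)) = (((11101 + 8919) - 3645) + (-74 + 56*58))/(27985 + 198*92) = ((20020 - 3645) + (-74 + 3248))/(27985 + 18216) = (16375 + 3174)/46201 = 19549*(1/46201) = 19549/46201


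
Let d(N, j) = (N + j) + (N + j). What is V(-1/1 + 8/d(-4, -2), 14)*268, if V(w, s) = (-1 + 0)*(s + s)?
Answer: -7504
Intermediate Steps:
d(N, j) = 2*N + 2*j
V(w, s) = -2*s
V(-1/1 + 8/d(-4, -2), 14)*268 = -2*14*268 = -28*268 = -7504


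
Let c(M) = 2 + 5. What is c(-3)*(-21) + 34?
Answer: -113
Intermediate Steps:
c(M) = 7
c(-3)*(-21) + 34 = 7*(-21) + 34 = -147 + 34 = -113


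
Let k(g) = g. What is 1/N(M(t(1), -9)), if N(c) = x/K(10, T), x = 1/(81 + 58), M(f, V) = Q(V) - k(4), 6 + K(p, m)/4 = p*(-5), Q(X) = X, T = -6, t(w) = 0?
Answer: -31136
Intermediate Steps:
K(p, m) = -24 - 20*p (K(p, m) = -24 + 4*(p*(-5)) = -24 + 4*(-5*p) = -24 - 20*p)
M(f, V) = -4 + V (M(f, V) = V - 1*4 = V - 4 = -4 + V)
x = 1/139 ≈ 0.0071942
N(c) = -1/31136 (N(c) = 1/(139*(-24 - 20*10)) = 1/(139*(-24 - 200)) = (1/139)/(-224) = (1/139)*(-1/224) = -1/31136)
1/N(M(t(1), -9)) = 1/(-1/31136) = -31136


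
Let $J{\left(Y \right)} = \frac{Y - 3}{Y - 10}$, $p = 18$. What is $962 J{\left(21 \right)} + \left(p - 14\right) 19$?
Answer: $\frac{18152}{11} \approx 1650.2$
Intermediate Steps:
$J{\left(Y \right)} = \frac{-3 + Y}{-10 + Y}$
$962 J{\left(21 \right)} + \left(p - 14\right) 19 = 962 \frac{-3 + 21}{-10 + 21} + \left(18 - 14\right) 19 = 962 \cdot \frac{1}{11} \cdot 18 + 4 \cdot 19 = 962 \cdot \frac{1}{11} \cdot 18 + 76 = 962 \cdot \frac{18}{11} + 76 = \frac{17316}{11} + 76 = \frac{18152}{11}$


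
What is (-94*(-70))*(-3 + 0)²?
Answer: 59220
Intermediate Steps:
(-94*(-70))*(-3 + 0)² = 6580*(-3)² = 6580*9 = 59220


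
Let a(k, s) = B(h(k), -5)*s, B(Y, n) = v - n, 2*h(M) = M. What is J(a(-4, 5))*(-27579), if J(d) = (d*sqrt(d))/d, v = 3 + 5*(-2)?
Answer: -27579*I*sqrt(10) ≈ -87213.0*I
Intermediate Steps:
h(M) = M/2
v = -7 (v = 3 - 10 = -7)
B(Y, n) = -7 - n
a(k, s) = -2*s (a(k, s) = (-7 - 1*(-5))*s = (-7 + 5)*s = -2*s)
J(d) = sqrt(d) (J(d) = d**(3/2)/d = sqrt(d))
J(a(-4, 5))*(-27579) = sqrt(-2*5)*(-27579) = sqrt(-10)*(-27579) = (I*sqrt(10))*(-27579) = -27579*I*sqrt(10)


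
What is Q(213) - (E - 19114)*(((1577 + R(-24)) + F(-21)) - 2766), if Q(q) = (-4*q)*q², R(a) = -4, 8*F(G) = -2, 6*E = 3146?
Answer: -243346031/4 ≈ -6.0836e+7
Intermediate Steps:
E = 1573/3 (E = (⅙)*3146 = 1573/3 ≈ 524.33)
F(G) = -¼ (F(G) = (⅛)*(-2) = -¼)
Q(q) = -4*q³
Q(213) - (E - 19114)*(((1577 + R(-24)) + F(-21)) - 2766) = -4*213³ - (1573/3 - 19114)*(((1577 - 4) - ¼) - 2766) = -4*9663597 - (-55769)*((1573 - ¼) - 2766)/3 = -38654388 - (-55769)*(6291/4 - 2766)/3 = -38654388 - (-55769)*(-4773)/(3*4) = -38654388 - 1*88728479/4 = -38654388 - 88728479/4 = -243346031/4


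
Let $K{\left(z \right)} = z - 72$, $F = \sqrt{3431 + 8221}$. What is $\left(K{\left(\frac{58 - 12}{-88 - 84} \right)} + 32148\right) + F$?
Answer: $\frac{2758513}{86} + 2 \sqrt{2913} \approx 32184.0$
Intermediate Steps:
$F = 2 \sqrt{2913}$ ($F = \sqrt{11652} = 2 \sqrt{2913} \approx 107.94$)
$K{\left(z \right)} = -72 + z$
$\left(K{\left(\frac{58 - 12}{-88 - 84} \right)} + 32148\right) + F = \left(\left(-72 + \frac{58 - 12}{-88 - 84}\right) + 32148\right) + 2 \sqrt{2913} = \left(\left(-72 + \frac{46}{-172}\right) + 32148\right) + 2 \sqrt{2913} = \left(\left(-72 + 46 \left(- \frac{1}{172}\right)\right) + 32148\right) + 2 \sqrt{2913} = \left(\left(-72 - \frac{23}{86}\right) + 32148\right) + 2 \sqrt{2913} = \left(- \frac{6215}{86} + 32148\right) + 2 \sqrt{2913} = \frac{2758513}{86} + 2 \sqrt{2913}$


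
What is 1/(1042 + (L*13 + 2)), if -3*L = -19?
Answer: 3/3379 ≈ 0.00088784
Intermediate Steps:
L = 19/3 (L = -⅓*(-19) = 19/3 ≈ 6.3333)
1/(1042 + (L*13 + 2)) = 1/(1042 + ((19/3)*13 + 2)) = 1/(1042 + (247/3 + 2)) = 1/(1042 + 253/3) = 1/(3379/3) = 3/3379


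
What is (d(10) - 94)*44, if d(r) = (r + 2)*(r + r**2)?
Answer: 53944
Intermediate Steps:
d(r) = (2 + r)*(r + r**2)
(d(10) - 94)*44 = (10*(2 + 10**2 + 3*10) - 94)*44 = (10*(2 + 100 + 30) - 94)*44 = (10*132 - 94)*44 = (1320 - 94)*44 = 1226*44 = 53944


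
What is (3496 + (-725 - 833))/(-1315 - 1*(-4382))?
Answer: 1938/3067 ≈ 0.63189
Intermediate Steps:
(3496 + (-725 - 833))/(-1315 - 1*(-4382)) = (3496 - 1558)/(-1315 + 4382) = 1938/3067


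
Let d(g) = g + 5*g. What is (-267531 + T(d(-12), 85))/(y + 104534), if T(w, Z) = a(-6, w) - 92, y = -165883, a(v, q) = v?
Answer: 267629/61349 ≈ 4.3624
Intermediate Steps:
d(g) = 6*g
T(w, Z) = -98 (T(w, Z) = -6 - 92 = -98)
(-267531 + T(d(-12), 85))/(y + 104534) = (-267531 - 98)/(-165883 + 104534) = -267629/(-61349) = -267629*(-1/61349) = 267629/61349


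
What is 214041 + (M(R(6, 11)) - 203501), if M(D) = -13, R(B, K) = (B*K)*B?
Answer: 10527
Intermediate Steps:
R(B, K) = K*B**2
214041 + (M(R(6, 11)) - 203501) = 214041 + (-13 - 203501) = 214041 - 203514 = 10527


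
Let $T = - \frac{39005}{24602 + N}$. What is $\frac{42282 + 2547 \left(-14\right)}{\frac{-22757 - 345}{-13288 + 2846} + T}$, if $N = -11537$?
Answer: $- \frac{45183870576}{5273129} \approx -8568.7$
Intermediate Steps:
$T = - \frac{7801}{2613}$ ($T = - \frac{39005}{24602 - 11537} = - \frac{39005}{13065} = \left(-39005\right) \frac{1}{13065} = - \frac{7801}{2613} \approx -2.9855$)
$\frac{42282 + 2547 \left(-14\right)}{\frac{-22757 - 345}{-13288 + 2846} + T} = \frac{42282 + 2547 \left(-14\right)}{\frac{-22757 - 345}{-13288 + 2846} - \frac{7801}{2613}} = \frac{42282 - 35658}{- \frac{23102}{-10442} - \frac{7801}{2613}} = \frac{6624}{\left(-23102\right) \left(- \frac{1}{10442}\right) - \frac{7801}{2613}} = \frac{6624}{\frac{11551}{5221} - \frac{7801}{2613}} = \frac{6624}{- \frac{10546258}{13642473}} = 6624 \left(- \frac{13642473}{10546258}\right) = - \frac{45183870576}{5273129}$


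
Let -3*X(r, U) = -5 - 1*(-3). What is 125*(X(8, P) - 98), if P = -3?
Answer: -36500/3 ≈ -12167.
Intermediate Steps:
X(r, U) = 2/3 (X(r, U) = -(-5 - 1*(-3))/3 = -(-5 + 3)/3 = -1/3*(-2) = 2/3)
125*(X(8, P) - 98) = 125*(2/3 - 98) = 125*(-292/3) = -36500/3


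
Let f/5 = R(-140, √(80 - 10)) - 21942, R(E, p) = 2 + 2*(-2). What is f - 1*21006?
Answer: -130726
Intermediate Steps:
R(E, p) = -2 (R(E, p) = 2 - 4 = -2)
f = -109720 (f = 5*(-2 - 21942) = 5*(-21944) = -109720)
f - 1*21006 = -109720 - 1*21006 = -109720 - 21006 = -130726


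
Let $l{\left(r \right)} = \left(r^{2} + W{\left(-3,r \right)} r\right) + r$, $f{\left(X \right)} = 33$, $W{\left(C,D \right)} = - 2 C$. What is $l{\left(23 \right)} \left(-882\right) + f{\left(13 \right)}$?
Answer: $-608547$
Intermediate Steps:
$l{\left(r \right)} = r^{2} + 7 r$ ($l{\left(r \right)} = \left(r^{2} + \left(-2\right) \left(-3\right) r\right) + r = \left(r^{2} + 6 r\right) + r = r^{2} + 7 r$)
$l{\left(23 \right)} \left(-882\right) + f{\left(13 \right)} = 23 \left(7 + 23\right) \left(-882\right) + 33 = 23 \cdot 30 \left(-882\right) + 33 = 690 \left(-882\right) + 33 = -608580 + 33 = -608547$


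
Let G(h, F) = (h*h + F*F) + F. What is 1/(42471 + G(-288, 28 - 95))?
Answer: 1/129837 ≈ 7.7020e-6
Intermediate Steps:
G(h, F) = F + F² + h² (G(h, F) = (h² + F²) + F = (F² + h²) + F = F + F² + h²)
1/(42471 + G(-288, 28 - 95)) = 1/(42471 + ((28 - 95) + (28 - 95)² + (-288)²)) = 1/(42471 + (-67 + (-67)² + 82944)) = 1/(42471 + (-67 + 4489 + 82944)) = 1/(42471 + 87366) = 1/129837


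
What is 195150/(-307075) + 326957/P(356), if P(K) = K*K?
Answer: 3026711615/1556698288 ≈ 1.9443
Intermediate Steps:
P(K) = K²
195150/(-307075) + 326957/P(356) = 195150/(-307075) + 326957/(356²) = 195150*(-1/307075) + 326957/126736 = -7806/12283 + 326957*(1/126736) = -7806/12283 + 326957/126736 = 3026711615/1556698288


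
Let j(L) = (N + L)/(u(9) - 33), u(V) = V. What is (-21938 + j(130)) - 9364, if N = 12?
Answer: -375695/12 ≈ -31308.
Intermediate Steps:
j(L) = -½ - L/24 (j(L) = (12 + L)/(9 - 33) = (12 + L)/(-24) = (12 + L)*(-1/24) = -½ - L/24)
(-21938 + j(130)) - 9364 = (-21938 + (-½ - 1/24*130)) - 9364 = (-21938 + (-½ - 65/12)) - 9364 = (-21938 - 71/12) - 9364 = -263327/12 - 9364 = -375695/12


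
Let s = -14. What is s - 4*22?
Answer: -102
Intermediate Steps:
s - 4*22 = -14 - 4*22 = -14 - 88 = -102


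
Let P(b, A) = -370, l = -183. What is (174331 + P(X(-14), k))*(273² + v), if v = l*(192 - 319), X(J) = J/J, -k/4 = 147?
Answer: 17008166970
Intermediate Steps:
k = -588 (k = -4*147 = -588)
X(J) = 1
v = 23241 (v = -183*(192 - 319) = -183*(-127) = 23241)
(174331 + P(X(-14), k))*(273² + v) = (174331 - 370)*(273² + 23241) = 173961*(74529 + 23241) = 173961*97770 = 17008166970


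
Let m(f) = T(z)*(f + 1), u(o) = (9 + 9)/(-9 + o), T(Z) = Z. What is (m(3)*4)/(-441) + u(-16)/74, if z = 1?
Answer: -18769/407925 ≈ -0.046011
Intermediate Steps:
u(o) = 18/(-9 + o)
m(f) = 1 + f (m(f) = 1*(f + 1) = 1*(1 + f) = 1 + f)
(m(3)*4)/(-441) + u(-16)/74 = ((1 + 3)*4)/(-441) + (18/(-9 - 16))/74 = (4*4)*(-1/441) + (18/(-25))*(1/74) = 16*(-1/441) + (18*(-1/25))*(1/74) = -16/441 - 18/25*1/74 = -16/441 - 9/925 = -18769/407925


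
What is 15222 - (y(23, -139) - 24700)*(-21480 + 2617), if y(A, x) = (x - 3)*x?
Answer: -93582984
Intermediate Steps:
y(A, x) = x*(-3 + x) (y(A, x) = (-3 + x)*x = x*(-3 + x))
15222 - (y(23, -139) - 24700)*(-21480 + 2617) = 15222 - (-139*(-3 - 139) - 24700)*(-21480 + 2617) = 15222 - (-139*(-142) - 24700)*(-18863) = 15222 - (19738 - 24700)*(-18863) = 15222 - (-4962)*(-18863) = 15222 - 1*93598206 = 15222 - 93598206 = -93582984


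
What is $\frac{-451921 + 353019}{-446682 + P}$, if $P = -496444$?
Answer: $\frac{49451}{471563} \approx 0.10487$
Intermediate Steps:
$\frac{-451921 + 353019}{-446682 + P} = \frac{-451921 + 353019}{-446682 - 496444} = - \frac{98902}{-943126} = \left(-98902\right) \left(- \frac{1}{943126}\right) = \frac{49451}{471563}$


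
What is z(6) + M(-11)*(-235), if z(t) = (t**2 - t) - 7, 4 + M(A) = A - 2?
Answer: 4018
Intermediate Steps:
M(A) = -6 + A (M(A) = -4 + (A - 2) = -4 + (-2 + A) = -6 + A)
z(t) = -7 + t**2 - t
z(6) + M(-11)*(-235) = (-7 + 6**2 - 1*6) + (-6 - 11)*(-235) = (-7 + 36 - 6) - 17*(-235) = 23 + 3995 = 4018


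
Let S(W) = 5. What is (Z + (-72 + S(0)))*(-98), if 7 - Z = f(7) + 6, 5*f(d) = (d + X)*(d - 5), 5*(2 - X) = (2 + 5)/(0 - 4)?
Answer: 170863/25 ≈ 6834.5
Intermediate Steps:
X = 47/20 (X = 2 - (2 + 5)/(5*(0 - 4)) = 2 - 7/(5*(-4)) = 2 - 7*(-1)/(5*4) = 2 - ⅕*(-7/4) = 2 + 7/20 = 47/20 ≈ 2.3500)
f(d) = (-5 + d)*(47/20 + d)/5 (f(d) = ((d + 47/20)*(d - 5))/5 = ((47/20 + d)*(-5 + d))/5 = ((-5 + d)*(47/20 + d))/5 = (-5 + d)*(47/20 + d)/5)
Z = -137/50 (Z = 7 - ((-47/20 - 53/100*7 + (⅕)*7²) + 6) = 7 - ((-47/20 - 371/100 + (⅕)*49) + 6) = 7 - ((-47/20 - 371/100 + 49/5) + 6) = 7 - (187/50 + 6) = 7 - 1*487/50 = 7 - 487/50 = -137/50 ≈ -2.7400)
(Z + (-72 + S(0)))*(-98) = (-137/50 + (-72 + 5))*(-98) = (-137/50 - 67)*(-98) = -3487/50*(-98) = 170863/25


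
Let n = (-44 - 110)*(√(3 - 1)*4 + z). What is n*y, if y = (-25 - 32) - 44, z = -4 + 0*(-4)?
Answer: -62216 + 62216*√2 ≈ 25771.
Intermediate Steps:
z = -4 (z = -4 + 0 = -4)
y = -101 (y = -57 - 44 = -101)
n = 616 - 616*√2 (n = (-44 - 110)*(√(3 - 1)*4 - 4) = -154*(√2*4 - 4) = -154*(4*√2 - 4) = -154*(-4 + 4*√2) = 616 - 616*√2 ≈ -255.16)
n*y = (616 - 616*√2)*(-101) = -62216 + 62216*√2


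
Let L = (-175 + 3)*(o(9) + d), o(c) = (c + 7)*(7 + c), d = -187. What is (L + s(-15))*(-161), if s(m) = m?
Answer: 1913163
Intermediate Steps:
o(c) = (7 + c)**2 (o(c) = (7 + c)*(7 + c) = (7 + c)**2)
L = -11868 (L = (-175 + 3)*((7 + 9)**2 - 187) = -172*(16**2 - 187) = -172*(256 - 187) = -172*69 = -11868)
(L + s(-15))*(-161) = (-11868 - 15)*(-161) = -11883*(-161) = 1913163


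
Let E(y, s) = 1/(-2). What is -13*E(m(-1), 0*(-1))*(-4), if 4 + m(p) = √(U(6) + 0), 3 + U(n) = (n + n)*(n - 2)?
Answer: -26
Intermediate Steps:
U(n) = -3 + 2*n*(-2 + n) (U(n) = -3 + (n + n)*(n - 2) = -3 + (2*n)*(-2 + n) = -3 + 2*n*(-2 + n))
m(p) = -4 + 3*√5 (m(p) = -4 + √((-3 - 4*6 + 2*6²) + 0) = -4 + √((-3 - 24 + 2*36) + 0) = -4 + √((-3 - 24 + 72) + 0) = -4 + √(45 + 0) = -4 + √45 = -4 + 3*√5)
E(y, s) = -½ (E(y, s) = 1*(-½) = -½)
-13*E(m(-1), 0*(-1))*(-4) = -13*(-½)*(-4) = (13/2)*(-4) = -26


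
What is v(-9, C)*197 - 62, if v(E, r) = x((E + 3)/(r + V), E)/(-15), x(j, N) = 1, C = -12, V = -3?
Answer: -1127/15 ≈ -75.133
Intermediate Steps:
v(E, r) = -1/15 (v(E, r) = 1/(-15) = 1*(-1/15) = -1/15)
v(-9, C)*197 - 62 = -1/15*197 - 62 = -197/15 - 62 = -1127/15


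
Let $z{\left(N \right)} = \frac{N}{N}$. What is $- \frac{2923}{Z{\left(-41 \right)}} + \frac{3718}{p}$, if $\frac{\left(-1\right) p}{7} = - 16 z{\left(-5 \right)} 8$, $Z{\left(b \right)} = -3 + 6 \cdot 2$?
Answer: $- \frac{1292773}{4032} \approx -320.63$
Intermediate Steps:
$z{\left(N \right)} = 1$
$Z{\left(b \right)} = 9$ ($Z{\left(b \right)} = -3 + 12 = 9$)
$p = 896$ ($p = - 7 \left(-16\right) 1 \cdot 8 = - 7 \left(\left(-16\right) 8\right) = \left(-7\right) \left(-128\right) = 896$)
$- \frac{2923}{Z{\left(-41 \right)}} + \frac{3718}{p} = - \frac{2923}{9} + \frac{3718}{896} = \left(-2923\right) \frac{1}{9} + 3718 \cdot \frac{1}{896} = - \frac{2923}{9} + \frac{1859}{448} = - \frac{1292773}{4032}$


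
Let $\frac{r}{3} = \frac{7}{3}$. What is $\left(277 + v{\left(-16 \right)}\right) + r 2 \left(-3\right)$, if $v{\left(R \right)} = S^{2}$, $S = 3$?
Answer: $244$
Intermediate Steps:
$r = 7$ ($r = 3 \cdot \frac{7}{3} = 7$)
$v{\left(R \right)} = 9$ ($v{\left(R \right)} = 3^{2} = 9$)
$\left(277 + v{\left(-16 \right)}\right) + r 2 \left(-3\right) = \left(277 + 9\right) + 7 \cdot 2 \left(-3\right) = 286 + 14 \left(-3\right) = 286 - 42 = 244$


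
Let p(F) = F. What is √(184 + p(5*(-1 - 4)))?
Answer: √159 ≈ 12.610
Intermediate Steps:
√(184 + p(5*(-1 - 4))) = √(184 + 5*(-1 - 4)) = √(184 + 5*(-5)) = √(184 - 25) = √159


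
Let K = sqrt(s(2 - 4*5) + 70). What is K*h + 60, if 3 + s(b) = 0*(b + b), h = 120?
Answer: 60 + 120*sqrt(67) ≈ 1042.2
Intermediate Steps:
s(b) = -3 (s(b) = -3 + 0*(b + b) = -3 + 0*(2*b) = -3 + 0 = -3)
K = sqrt(67) (K = sqrt(-3 + 70) = sqrt(67) ≈ 8.1853)
K*h + 60 = sqrt(67)*120 + 60 = 120*sqrt(67) + 60 = 60 + 120*sqrt(67)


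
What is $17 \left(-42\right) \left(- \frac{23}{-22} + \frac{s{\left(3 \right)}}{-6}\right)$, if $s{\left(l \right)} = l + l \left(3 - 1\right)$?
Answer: $\frac{3570}{11} \approx 324.55$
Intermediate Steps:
$s{\left(l \right)} = 3 l$ ($s{\left(l \right)} = l + l 2 = l + 2 l = 3 l$)
$17 \left(-42\right) \left(- \frac{23}{-22} + \frac{s{\left(3 \right)}}{-6}\right) = 17 \left(-42\right) \left(- \frac{23}{-22} + \frac{3 \cdot 3}{-6}\right) = - 714 \left(\left(-23\right) \left(- \frac{1}{22}\right) + 9 \left(- \frac{1}{6}\right)\right) = - 714 \left(\frac{23}{22} - \frac{3}{2}\right) = \left(-714\right) \left(- \frac{5}{11}\right) = \frac{3570}{11}$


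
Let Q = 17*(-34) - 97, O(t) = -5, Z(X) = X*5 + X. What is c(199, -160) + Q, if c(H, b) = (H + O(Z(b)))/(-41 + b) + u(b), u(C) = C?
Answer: -168029/201 ≈ -835.96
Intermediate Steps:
Z(X) = 6*X (Z(X) = 5*X + X = 6*X)
Q = -675 (Q = -578 - 97 = -675)
c(H, b) = b + (-5 + H)/(-41 + b) (c(H, b) = (H - 5)/(-41 + b) + b = (-5 + H)/(-41 + b) + b = b + (-5 + H)/(-41 + b))
c(199, -160) + Q = (-5 + 199 + (-160)² - 41*(-160))/(-41 - 160) - 675 = (-5 + 199 + 25600 + 6560)/(-201) - 675 = -1/201*32354 - 675 = -32354/201 - 675 = -168029/201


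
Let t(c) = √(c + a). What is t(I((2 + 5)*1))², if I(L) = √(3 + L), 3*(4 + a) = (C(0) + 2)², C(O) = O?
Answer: -8/3 + √10 ≈ 0.49561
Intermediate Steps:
a = -8/3 (a = -4 + (0 + 2)²/3 = -4 + (⅓)*2² = -4 + (⅓)*4 = -4 + 4/3 = -8/3 ≈ -2.6667)
t(c) = √(-8/3 + c) (t(c) = √(c - 8/3) = √(-8/3 + c))
t(I((2 + 5)*1))² = (√(-24 + 9*√(3 + (2 + 5)*1))/3)² = (√(-24 + 9*√(3 + 7*1))/3)² = (√(-24 + 9*√(3 + 7))/3)² = (√(-24 + 9*√10)/3)² = -8/3 + √10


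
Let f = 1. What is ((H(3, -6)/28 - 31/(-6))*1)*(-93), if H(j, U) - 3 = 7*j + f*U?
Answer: -3782/7 ≈ -540.29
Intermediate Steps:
H(j, U) = 3 + U + 7*j (H(j, U) = 3 + (7*j + 1*U) = 3 + (7*j + U) = 3 + (U + 7*j) = 3 + U + 7*j)
((H(3, -6)/28 - 31/(-6))*1)*(-93) = (((3 - 6 + 7*3)/28 - 31/(-6))*1)*(-93) = (((3 - 6 + 21)*(1/28) - 31*(-1/6))*1)*(-93) = ((18*(1/28) + 31/6)*1)*(-93) = ((9/14 + 31/6)*1)*(-93) = ((122/21)*1)*(-93) = (122/21)*(-93) = -3782/7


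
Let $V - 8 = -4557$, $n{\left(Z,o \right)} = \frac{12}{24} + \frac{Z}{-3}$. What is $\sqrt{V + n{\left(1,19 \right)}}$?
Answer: $\frac{7 i \sqrt{3342}}{6} \approx 67.445 i$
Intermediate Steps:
$n{\left(Z,o \right)} = \frac{1}{2} - \frac{Z}{3}$ ($n{\left(Z,o \right)} = 12 \cdot \frac{1}{24} + Z \left(- \frac{1}{3}\right) = \frac{1}{2} - \frac{Z}{3}$)
$V = -4549$ ($V = 8 - 4557 = -4549$)
$\sqrt{V + n{\left(1,19 \right)}} = \sqrt{-4549 + \left(\frac{1}{2} - \frac{1}{3}\right)} = \sqrt{-4549 + \frac{1}{6}} = \sqrt{- \frac{27293}{6}} = \frac{7 i \sqrt{3342}}{6}$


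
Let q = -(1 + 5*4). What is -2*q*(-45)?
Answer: -1890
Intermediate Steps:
q = -21 (q = -(1 + 20) = -1*21 = -21)
-2*q*(-45) = -2*(-21)*(-45) = 42*(-45) = -1890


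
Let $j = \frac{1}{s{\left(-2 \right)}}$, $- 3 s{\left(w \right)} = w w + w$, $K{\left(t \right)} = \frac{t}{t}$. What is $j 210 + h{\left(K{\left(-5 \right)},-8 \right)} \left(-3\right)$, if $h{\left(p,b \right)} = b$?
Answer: $-291$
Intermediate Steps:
$K{\left(t \right)} = 1$
$s{\left(w \right)} = - \frac{w}{3} - \frac{w^{2}}{3}$ ($s{\left(w \right)} = - \frac{w w + w}{3} = - \frac{w^{2} + w}{3} = - \frac{w + w^{2}}{3} = - \frac{w}{3} - \frac{w^{2}}{3}$)
$j = - \frac{3}{2}$ ($j = \frac{1}{\left(- \frac{1}{3}\right) \left(-2\right) \left(1 - 2\right)} = \frac{1}{\left(- \frac{1}{3}\right) \left(-2\right) \left(-1\right)} = \frac{1}{- \frac{2}{3}} = - \frac{3}{2} \approx -1.5$)
$j 210 + h{\left(K{\left(-5 \right)},-8 \right)} \left(-3\right) = \left(- \frac{3}{2}\right) 210 - -24 = -315 + 24 = -291$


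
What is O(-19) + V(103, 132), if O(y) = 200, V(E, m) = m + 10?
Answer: 342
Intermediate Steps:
V(E, m) = 10 + m
O(-19) + V(103, 132) = 200 + (10 + 132) = 200 + 142 = 342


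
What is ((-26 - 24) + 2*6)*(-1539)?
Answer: 58482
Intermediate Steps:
((-26 - 24) + 2*6)*(-1539) = (-50 + 12)*(-1539) = -38*(-1539) = 58482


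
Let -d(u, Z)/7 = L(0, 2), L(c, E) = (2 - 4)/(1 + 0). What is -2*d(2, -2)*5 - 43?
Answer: -183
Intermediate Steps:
L(c, E) = -2 (L(c, E) = -2/1 = -2*1 = -2)
d(u, Z) = 14 (d(u, Z) = -7*(-2) = 14)
-2*d(2, -2)*5 - 43 = -28*5 - 43 = -2*70 - 43 = -140 - 43 = -183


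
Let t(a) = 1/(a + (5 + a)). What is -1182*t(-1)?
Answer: -394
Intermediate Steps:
t(a) = 1/(5 + 2*a)
-1182*t(-1) = -1182/(5 + 2*(-1)) = -1182/(5 - 2) = -1182/3 = -1182*⅓ = -394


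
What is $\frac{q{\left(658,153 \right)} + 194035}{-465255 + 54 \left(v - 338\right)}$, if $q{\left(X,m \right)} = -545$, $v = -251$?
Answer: $- \frac{193490}{497061} \approx -0.38927$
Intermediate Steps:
$\frac{q{\left(658,153 \right)} + 194035}{-465255 + 54 \left(v - 338\right)} = \frac{-545 + 194035}{-465255 + 54 \left(-251 - 338\right)} = \frac{193490}{-465255 + 54 \left(-589\right)} = \frac{193490}{-465255 - 31806} = \frac{193490}{-497061} = 193490 \left(- \frac{1}{497061}\right) = - \frac{193490}{497061}$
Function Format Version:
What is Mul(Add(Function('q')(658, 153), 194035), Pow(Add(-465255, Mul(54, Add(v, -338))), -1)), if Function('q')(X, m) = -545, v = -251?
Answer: Rational(-193490, 497061) ≈ -0.38927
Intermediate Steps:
Mul(Add(Function('q')(658, 153), 194035), Pow(Add(-465255, Mul(54, Add(v, -338))), -1)) = Mul(Add(-545, 194035), Pow(Add(-465255, Mul(54, Add(-251, -338))), -1)) = Mul(193490, Pow(Add(-465255, Mul(54, -589)), -1)) = Mul(193490, Pow(Add(-465255, -31806), -1)) = Mul(193490, Pow(-497061, -1)) = Mul(193490, Rational(-1, 497061)) = Rational(-193490, 497061)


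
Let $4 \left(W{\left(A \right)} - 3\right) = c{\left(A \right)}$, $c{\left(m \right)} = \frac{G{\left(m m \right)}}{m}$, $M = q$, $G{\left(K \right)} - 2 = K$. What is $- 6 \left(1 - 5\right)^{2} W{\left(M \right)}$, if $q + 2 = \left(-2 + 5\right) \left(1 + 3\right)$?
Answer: $- \frac{2664}{5} \approx -532.8$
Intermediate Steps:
$G{\left(K \right)} = 2 + K$
$q = 10$ ($q = -2 + \left(-2 + 5\right) \left(1 + 3\right) = -2 + 3 \cdot 4 = -2 + 12 = 10$)
$M = 10$
$c{\left(m \right)} = \frac{2 + m^{2}}{m}$ ($c{\left(m \right)} = \frac{2 + m m}{m} = \frac{2 + m^{2}}{m}$)
$W{\left(A \right)} = 3 + \frac{1}{2 A} + \frac{A}{4}$ ($W{\left(A \right)} = 3 + \frac{A + \frac{2}{A}}{4} = 3 + \left(\frac{1}{2 A} + \frac{A}{4}\right) = 3 + \frac{1}{2 A} + \frac{A}{4}$)
$- 6 \left(1 - 5\right)^{2} W{\left(M \right)} = - 6 \left(1 - 5\right)^{2} \left(3 + \frac{1}{2 \cdot 10} + \frac{1}{4} \cdot 10\right) = - 6 \left(-4\right)^{2} \left(3 + \frac{1}{2} \cdot \frac{1}{10} + \frac{5}{2}\right) = \left(-6\right) 16 \left(3 + \frac{1}{20} + \frac{5}{2}\right) = \left(-96\right) \frac{111}{20} = - \frac{2664}{5}$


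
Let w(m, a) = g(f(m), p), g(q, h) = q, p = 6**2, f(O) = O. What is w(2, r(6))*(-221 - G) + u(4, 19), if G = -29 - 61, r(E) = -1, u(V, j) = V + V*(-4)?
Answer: -274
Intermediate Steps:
u(V, j) = -3*V (u(V, j) = V - 4*V = -3*V)
G = -90
p = 36
w(m, a) = m
w(2, r(6))*(-221 - G) + u(4, 19) = 2*(-221 - 1*(-90)) - 3*4 = 2*(-221 + 90) - 12 = 2*(-131) - 12 = -262 - 12 = -274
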